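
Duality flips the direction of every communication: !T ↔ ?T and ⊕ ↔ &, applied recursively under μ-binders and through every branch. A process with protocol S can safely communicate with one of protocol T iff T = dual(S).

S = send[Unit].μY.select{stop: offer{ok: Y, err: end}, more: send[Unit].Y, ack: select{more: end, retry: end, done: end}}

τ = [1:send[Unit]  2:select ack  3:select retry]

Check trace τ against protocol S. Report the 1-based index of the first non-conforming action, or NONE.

NONE

@1 send[Unit]  match  state: μY.…
@2 select ack  match  state: select{more: end, retry: end, done: end}
@3 select retry  match  state: end
τ conforms to S (length 3)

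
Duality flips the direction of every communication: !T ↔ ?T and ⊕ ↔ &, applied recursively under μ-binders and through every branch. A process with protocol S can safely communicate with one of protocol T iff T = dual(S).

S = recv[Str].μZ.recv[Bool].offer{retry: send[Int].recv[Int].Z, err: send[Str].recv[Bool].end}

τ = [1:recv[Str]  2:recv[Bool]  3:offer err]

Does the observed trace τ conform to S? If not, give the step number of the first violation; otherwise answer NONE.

NONE

@1 recv[Str]  ok  residual = μZ.…
@2 recv[Bool]  ok  residual = offer{retry: send[Int].recv[Int].μZ.…, err: send[Str].recv[Bool].end}
@3 offer err  ok  residual = send[Str].recv[Bool].end
τ conforms to S (length 3)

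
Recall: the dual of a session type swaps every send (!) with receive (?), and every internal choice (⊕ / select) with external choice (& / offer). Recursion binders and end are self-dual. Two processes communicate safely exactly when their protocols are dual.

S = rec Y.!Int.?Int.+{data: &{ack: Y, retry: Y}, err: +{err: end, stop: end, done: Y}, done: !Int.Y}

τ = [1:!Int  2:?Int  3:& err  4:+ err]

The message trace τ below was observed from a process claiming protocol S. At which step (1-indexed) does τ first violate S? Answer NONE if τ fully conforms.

3

[1] !Int  ✓  state: ?Int.+{data: &{ack: rec Y.…, retry: rec Y.…}, err: +{err: end, stop: end, done: rec Y.…}, done: !Int.rec Y.…}
[2] ?Int  ✓  state: +{data: &{ack: rec Y.…, retry: rec Y.…}, err: +{err: end, stop: end, done: rec Y.…}, done: !Int.rec Y.…}
[3] got & err, protocol expects + data or + err or + done  ✗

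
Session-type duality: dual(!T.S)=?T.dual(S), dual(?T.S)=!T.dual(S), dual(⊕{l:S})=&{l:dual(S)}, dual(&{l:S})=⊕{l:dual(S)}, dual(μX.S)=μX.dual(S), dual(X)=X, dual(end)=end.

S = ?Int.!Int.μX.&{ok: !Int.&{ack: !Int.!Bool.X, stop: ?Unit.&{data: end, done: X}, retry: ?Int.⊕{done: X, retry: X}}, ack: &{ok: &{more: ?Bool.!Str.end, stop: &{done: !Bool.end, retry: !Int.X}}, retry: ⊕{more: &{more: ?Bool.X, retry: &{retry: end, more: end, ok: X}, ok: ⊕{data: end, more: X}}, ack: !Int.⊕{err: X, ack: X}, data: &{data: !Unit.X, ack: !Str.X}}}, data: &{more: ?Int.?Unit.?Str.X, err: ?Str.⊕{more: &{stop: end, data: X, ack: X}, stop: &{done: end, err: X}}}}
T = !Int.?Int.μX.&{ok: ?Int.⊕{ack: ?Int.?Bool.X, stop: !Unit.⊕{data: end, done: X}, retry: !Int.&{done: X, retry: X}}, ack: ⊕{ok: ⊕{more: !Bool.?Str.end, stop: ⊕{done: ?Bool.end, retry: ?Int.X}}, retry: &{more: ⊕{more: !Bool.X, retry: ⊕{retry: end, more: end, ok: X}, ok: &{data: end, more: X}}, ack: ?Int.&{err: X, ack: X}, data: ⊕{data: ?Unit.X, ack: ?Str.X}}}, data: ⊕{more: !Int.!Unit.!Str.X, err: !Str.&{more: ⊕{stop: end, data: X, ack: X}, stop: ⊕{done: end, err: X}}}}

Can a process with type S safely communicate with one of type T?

?Int ‖ !Int  ✓
  !Int ‖ ?Int  ✓
    μX ‖ μX  ✓ (rec unchanged)
      &{ok,ack,data} ‖ &{ok,ack,data}  ✗ choice polarity not flipped — not dual

NO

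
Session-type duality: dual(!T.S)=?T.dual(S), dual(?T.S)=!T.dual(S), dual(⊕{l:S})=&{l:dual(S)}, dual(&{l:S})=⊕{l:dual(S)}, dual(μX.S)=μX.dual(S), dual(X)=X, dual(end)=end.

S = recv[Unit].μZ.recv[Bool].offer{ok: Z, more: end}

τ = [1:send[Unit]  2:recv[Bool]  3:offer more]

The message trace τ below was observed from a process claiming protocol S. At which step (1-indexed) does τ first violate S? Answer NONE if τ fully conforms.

[1] got send[Unit], protocol expects recv[Unit]  ✗

1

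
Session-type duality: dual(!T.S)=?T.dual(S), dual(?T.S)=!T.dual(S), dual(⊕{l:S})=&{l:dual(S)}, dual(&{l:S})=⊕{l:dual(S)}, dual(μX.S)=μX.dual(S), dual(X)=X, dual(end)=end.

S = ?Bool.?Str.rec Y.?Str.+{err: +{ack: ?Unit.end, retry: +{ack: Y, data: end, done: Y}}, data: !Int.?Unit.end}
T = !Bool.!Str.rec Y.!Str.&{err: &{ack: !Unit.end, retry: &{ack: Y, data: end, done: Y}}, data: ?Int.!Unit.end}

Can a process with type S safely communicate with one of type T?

YES

?Bool | !Bool  ok
  ?Str | !Str  ok
    rec Y | rec Y  ok (binder kept)
      ?Str | !Str  ok
        +{err,data} | &{err,data}  ok labels match
          [err]
            +{ack,retry} | &{ack,retry}  ok labels match
              [ack]
                ?Unit | !Unit  ok
                  end | end  ok
              [retry]
                +{ack,data,done} | &{ack,data,done}  ok labels match
                  [ack]
                    Y | Y  ok
                  [data]
                    end | end  ok
                  [done]
                    Y | Y  ok
          [data]
            !Int | ?Int  ok
              ?Unit | !Unit  ok
                end | end  ok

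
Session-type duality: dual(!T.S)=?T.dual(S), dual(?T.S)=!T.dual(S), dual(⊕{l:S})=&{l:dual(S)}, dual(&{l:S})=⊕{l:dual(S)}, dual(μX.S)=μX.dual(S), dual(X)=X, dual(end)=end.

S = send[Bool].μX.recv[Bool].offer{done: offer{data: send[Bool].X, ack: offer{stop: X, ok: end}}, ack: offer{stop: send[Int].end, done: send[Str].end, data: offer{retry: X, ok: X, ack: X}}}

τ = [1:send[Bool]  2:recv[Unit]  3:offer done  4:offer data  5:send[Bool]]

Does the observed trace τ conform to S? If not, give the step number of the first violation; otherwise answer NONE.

2

@1 send[Bool]  ok  cont: μX.…
@2 got recv[Unit], protocol expects recv[Bool]  ✗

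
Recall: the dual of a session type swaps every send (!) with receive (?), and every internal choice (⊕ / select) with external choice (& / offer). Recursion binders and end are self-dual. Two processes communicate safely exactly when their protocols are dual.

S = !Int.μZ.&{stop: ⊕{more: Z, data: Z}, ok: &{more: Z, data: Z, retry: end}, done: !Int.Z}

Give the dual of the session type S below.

!Int ↦ ?Int
  μZ ↦ μZ  (μ self-dual)
    &{stop,ok,done} ↦ ⊕{stop,ok,done}  (external→internal)
      case stop:
        ⊕{more,data} ↦ &{more,data}  (select→offer)
          case more:
            Z ↦ Z
          case data:
            Z ↦ Z
      case ok:
        &{more,data,retry} ↦ ⊕{more,data,retry}  (external→internal)
          case more:
            Z ↦ Z
          case data:
            Z ↦ Z
          case retry:
            end ↦ end
      case done:
        !Int ↦ ?Int
          Z ↦ Z

?Int.μZ.⊕{stop: &{more: Z, data: Z}, ok: ⊕{more: Z, data: Z, retry: end}, done: ?Int.Z}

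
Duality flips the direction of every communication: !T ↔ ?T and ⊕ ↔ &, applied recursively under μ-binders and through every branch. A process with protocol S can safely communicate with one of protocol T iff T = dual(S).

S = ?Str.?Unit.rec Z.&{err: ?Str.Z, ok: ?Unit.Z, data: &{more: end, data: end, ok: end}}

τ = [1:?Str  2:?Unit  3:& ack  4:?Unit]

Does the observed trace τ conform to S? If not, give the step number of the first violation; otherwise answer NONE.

step 1: ?Str  match  now at ?Unit.rec Z.…
step 2: ?Unit  match  now at rec Z.…
step 3: got & ack, protocol expects & err or & ok or & data  ✗

3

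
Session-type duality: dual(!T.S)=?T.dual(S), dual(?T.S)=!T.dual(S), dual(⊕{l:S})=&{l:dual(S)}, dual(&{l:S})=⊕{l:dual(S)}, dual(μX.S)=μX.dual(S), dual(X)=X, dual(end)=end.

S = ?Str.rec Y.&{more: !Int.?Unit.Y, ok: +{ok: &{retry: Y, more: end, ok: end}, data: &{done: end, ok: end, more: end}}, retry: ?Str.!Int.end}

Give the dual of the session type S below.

?Str = !Str
  rec Y = rec Y  (rec unchanged)
    &{more,ok,retry} = +{more,ok,retry}  (external→internal)
      • more:
        !Int = ?Int
          ?Unit = !Unit
            dual(Y) = Y
      • ok:
        +{ok,data} = &{ok,data}  (⊕→&)
          • ok:
            &{retry,more,ok} = +{retry,more,ok}  (external→internal)
              • retry:
                dual(Y) = Y
              • more:
                dual(end) = end
              • ok:
                dual(end) = end
          • data:
            &{done,ok,more} = +{done,ok,more}  (external→internal)
              • done:
                dual(end) = end
              • ok:
                dual(end) = end
              • more:
                dual(end) = end
      • retry:
        ?Str = !Str
          !Int = ?Int
            dual(end) = end

!Str.rec Y.+{more: ?Int.!Unit.Y, ok: &{ok: +{retry: Y, more: end, ok: end}, data: +{done: end, ok: end, more: end}}, retry: !Str.?Int.end}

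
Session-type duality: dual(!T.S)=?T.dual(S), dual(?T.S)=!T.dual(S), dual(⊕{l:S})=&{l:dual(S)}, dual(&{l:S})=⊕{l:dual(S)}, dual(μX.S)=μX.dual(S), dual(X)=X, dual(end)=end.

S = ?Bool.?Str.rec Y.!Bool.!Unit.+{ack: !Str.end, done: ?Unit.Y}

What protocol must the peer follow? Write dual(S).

!Bool.!Str.rec Y.?Bool.?Unit.&{ack: ?Str.end, done: !Unit.Y}

?Bool ↦ !Bool
  ?Str ↦ !Str
    rec Y ↦ rec Y  (μ self-dual)
      !Bool ↦ ?Bool
        !Unit ↦ ?Unit
          +{ack,done} ↦ &{ack,done}  (internal→external)
            [ack]
              !Str ↦ ?Str
                end self-dual
            [done]
              ?Unit ↦ !Unit
                Y self-dual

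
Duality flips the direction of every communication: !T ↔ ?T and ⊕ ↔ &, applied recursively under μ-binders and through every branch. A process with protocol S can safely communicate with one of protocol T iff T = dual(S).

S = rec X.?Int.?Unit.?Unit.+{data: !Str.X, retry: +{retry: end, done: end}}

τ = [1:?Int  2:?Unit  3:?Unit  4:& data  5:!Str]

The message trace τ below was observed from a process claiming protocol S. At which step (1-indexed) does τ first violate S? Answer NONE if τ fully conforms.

4

[1] ?Int  ✓  cont: ?Unit.?Unit.+{data: !Str.rec X.…, retry: +{retry: end, done: end}}
[2] ?Unit  ✓  cont: ?Unit.+{data: !Str.rec X.…, retry: +{retry: end, done: end}}
[3] ?Unit  ✓  cont: +{data: !Str.rec X.…, retry: +{retry: end, done: end}}
[4] got & data, protocol expects + data or + retry  ✗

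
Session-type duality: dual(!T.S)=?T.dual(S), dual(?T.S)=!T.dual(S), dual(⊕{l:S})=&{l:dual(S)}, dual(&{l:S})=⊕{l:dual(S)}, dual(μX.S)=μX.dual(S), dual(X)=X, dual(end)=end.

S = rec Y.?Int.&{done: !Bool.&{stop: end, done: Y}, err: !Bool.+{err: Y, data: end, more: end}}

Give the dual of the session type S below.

rec Y ↦ rec Y  (binder kept)
  ?Int ↦ !Int
    &{done,err} ↦ +{done,err}  (external→internal)
      [done]
        !Bool ↦ ?Bool
          &{stop,done} ↦ +{stop,done}  (external→internal)
            [stop]
              end self-dual
            [done]
              Y self-dual
      [err]
        !Bool ↦ ?Bool
          +{err,data,more} ↦ &{err,data,more}  (internal→external)
            [err]
              Y self-dual
            [data]
              end self-dual
            [more]
              end self-dual

rec Y.!Int.+{done: ?Bool.+{stop: end, done: Y}, err: ?Bool.&{err: Y, data: end, more: end}}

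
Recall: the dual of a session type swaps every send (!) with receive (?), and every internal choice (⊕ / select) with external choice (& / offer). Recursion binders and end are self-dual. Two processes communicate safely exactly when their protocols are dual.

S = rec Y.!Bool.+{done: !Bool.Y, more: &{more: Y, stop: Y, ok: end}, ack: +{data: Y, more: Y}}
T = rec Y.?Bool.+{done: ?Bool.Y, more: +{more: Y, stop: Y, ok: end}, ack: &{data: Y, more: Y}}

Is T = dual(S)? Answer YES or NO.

rec Y vs rec Y  match (μ self-dual)
  !Bool vs ?Bool  match
    +{done,more,ack} vs +{done,more,ack}  ✗ choice polarity not flipped — not dual

NO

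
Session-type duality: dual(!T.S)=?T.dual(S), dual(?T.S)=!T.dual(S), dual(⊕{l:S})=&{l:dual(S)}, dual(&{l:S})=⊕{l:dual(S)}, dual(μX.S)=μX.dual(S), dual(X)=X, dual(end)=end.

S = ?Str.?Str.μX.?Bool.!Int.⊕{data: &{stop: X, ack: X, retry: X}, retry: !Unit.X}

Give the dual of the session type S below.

!Str.!Str.μX.!Bool.?Int.&{data: ⊕{stop: X, ack: X, retry: X}, retry: ?Unit.X}

?Str → !Str
  ?Str → !Str
    μX → μX  (rec unchanged)
      ?Bool → !Bool
        !Int → ?Int
          ⊕{data,retry} → &{data,retry}  (internal→external)
            • data:
              &{stop,ack,retry} → ⊕{stop,ack,retry}  (external→internal)
                • stop:
                  X self-dual
                • ack:
                  X self-dual
                • retry:
                  X self-dual
            • retry:
              !Unit → ?Unit
                X self-dual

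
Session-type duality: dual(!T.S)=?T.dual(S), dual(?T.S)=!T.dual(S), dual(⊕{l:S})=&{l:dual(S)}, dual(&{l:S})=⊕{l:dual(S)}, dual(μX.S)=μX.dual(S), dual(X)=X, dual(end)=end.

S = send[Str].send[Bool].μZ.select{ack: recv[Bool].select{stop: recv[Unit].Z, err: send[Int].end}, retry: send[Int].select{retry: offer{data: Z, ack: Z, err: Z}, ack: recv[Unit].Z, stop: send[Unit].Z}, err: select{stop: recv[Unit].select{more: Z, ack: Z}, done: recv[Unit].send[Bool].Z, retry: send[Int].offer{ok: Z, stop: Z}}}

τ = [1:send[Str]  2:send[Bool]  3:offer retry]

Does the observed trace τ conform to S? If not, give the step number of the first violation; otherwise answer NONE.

3

step 1: send[Str]  ok  residual = send[Bool].μZ.…
step 2: send[Bool]  ok  residual = μZ.…
step 3: got offer retry, protocol expects select ack or select retry or select err  ✗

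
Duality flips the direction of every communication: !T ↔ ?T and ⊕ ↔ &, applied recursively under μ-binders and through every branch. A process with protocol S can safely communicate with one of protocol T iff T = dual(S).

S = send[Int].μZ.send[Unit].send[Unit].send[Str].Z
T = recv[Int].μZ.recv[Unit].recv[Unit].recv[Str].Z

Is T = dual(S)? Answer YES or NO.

YES

send[Int] vs recv[Int]  match
  μZ vs μZ  match (binder kept)
    send[Unit] vs recv[Unit]  match
      send[Unit] vs recv[Unit]  match
        send[Str] vs recv[Str]  match
          Z vs Z  match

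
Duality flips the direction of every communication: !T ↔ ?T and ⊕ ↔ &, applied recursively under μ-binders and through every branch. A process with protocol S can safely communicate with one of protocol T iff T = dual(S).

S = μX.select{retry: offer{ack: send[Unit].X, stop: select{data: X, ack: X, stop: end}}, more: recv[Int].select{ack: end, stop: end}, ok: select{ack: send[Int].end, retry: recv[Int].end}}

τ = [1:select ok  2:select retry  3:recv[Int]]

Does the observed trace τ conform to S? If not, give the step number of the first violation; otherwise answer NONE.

NONE

@1 select ok  ok  now at select{ack: send[Int].end, retry: recv[Int].end}
@2 select retry  ok  now at recv[Int].end
@3 recv[Int]  ok  now at end
all 3 steps conform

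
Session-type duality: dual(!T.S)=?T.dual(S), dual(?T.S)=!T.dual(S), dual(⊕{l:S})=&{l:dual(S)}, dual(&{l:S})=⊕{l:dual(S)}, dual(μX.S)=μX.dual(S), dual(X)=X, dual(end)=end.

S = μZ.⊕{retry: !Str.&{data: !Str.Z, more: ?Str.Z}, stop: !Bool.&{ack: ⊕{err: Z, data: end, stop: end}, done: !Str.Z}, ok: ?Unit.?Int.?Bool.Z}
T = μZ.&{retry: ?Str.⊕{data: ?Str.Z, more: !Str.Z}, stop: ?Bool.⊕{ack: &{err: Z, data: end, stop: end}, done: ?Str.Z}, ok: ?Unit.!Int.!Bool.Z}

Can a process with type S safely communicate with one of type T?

μZ vs μZ  ok (μ self-dual)
  ⊕{retry,stop,ok} vs &{retry,stop,ok}  ok same labels
    • retry:
      !Str vs ?Str  ok
        &{data,more} vs ⊕{data,more}  ok same labels
          • data:
            !Str vs ?Str  ok
              Z vs Z  ok
          • more:
            ?Str vs !Str  ok
              Z vs Z  ok
    • stop:
      !Bool vs ?Bool  ok
        &{ack,done} vs ⊕{ack,done}  ok same labels
          • ack:
            ⊕{err,data,stop} vs &{err,data,stop}  ok same labels
              • err:
                Z vs Z  ok
              • data:
                end vs end  ok
              • stop:
                end vs end  ok
          • done:
            !Str vs ?Str  ok
              Z vs Z  ok
    • ok:
      ?Unit vs ?Unit  ✗ same direction on both sides — not dual

NO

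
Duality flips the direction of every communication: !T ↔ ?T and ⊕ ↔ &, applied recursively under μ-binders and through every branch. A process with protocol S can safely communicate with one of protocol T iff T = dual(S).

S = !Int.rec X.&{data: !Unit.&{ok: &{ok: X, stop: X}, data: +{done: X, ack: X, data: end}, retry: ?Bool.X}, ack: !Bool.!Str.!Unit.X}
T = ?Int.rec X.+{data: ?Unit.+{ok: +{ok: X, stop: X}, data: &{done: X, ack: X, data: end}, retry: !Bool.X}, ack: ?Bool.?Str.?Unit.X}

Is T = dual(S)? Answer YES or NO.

YES

!Int vs ?Int  ok
  rec X vs rec X  ok (rec unchanged)
    &{data,ack} vs +{data,ack}  ok label sets agree
      • data:
        !Unit vs ?Unit  ok
          &{ok,data,retry} vs +{ok,data,retry}  ok label sets agree
            • ok:
              &{ok,stop} vs +{ok,stop}  ok label sets agree
                • ok:
                  X vs X  ok
                • stop:
                  X vs X  ok
            • data:
              +{done,ack,data} vs &{done,ack,data}  ok label sets agree
                • done:
                  X vs X  ok
                • ack:
                  X vs X  ok
                • data:
                  end vs end  ok
            • retry:
              ?Bool vs !Bool  ok
                X vs X  ok
      • ack:
        !Bool vs ?Bool  ok
          !Str vs ?Str  ok
            !Unit vs ?Unit  ok
              X vs X  ok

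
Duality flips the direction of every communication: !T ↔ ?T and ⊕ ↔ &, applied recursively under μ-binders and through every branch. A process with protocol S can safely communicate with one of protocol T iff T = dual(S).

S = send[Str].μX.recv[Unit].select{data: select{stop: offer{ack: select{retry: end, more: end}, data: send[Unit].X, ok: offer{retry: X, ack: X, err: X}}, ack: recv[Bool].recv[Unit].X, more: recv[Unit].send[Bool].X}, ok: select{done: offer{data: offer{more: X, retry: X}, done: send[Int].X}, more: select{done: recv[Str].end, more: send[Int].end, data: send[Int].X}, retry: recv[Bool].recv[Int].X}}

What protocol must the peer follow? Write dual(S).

recv[Str].μX.send[Unit].offer{data: offer{stop: select{ack: offer{retry: end, more: end}, data: recv[Unit].X, ok: select{retry: X, ack: X, err: X}}, ack: send[Bool].send[Unit].X, more: send[Unit].recv[Bool].X}, ok: offer{done: select{data: select{more: X, retry: X}, done: recv[Int].X}, more: offer{done: send[Str].end, more: recv[Int].end, data: recv[Int].X}, retry: send[Bool].send[Int].X}}

send[Str] → recv[Str]
  μX → μX  (μ self-dual)
    recv[Unit] → send[Unit]
      select{data,ok} → offer{data,ok}  (select→offer)
        [data]
          select{stop,ack,more} → offer{stop,ack,more}  (select→offer)
            [stop]
              offer{ack,data,ok} → select{ack,data,ok}  (&→⊕)
                [ack]
                  select{retry,more} → offer{retry,more}  (select→offer)
                    [retry]
                      end ↦ end
                    [more]
                      end ↦ end
                [data]
                  send[Unit] → recv[Unit]
                    X ↦ X
                [ok]
                  offer{retry,ack,err} → select{retry,ack,err}  (&→⊕)
                    [retry]
                      X ↦ X
                    [ack]
                      X ↦ X
                    [err]
                      X ↦ X
            [ack]
              recv[Bool] → send[Bool]
                recv[Unit] → send[Unit]
                  X ↦ X
            [more]
              recv[Unit] → send[Unit]
                send[Bool] → recv[Bool]
                  X ↦ X
        [ok]
          select{done,more,retry} → offer{done,more,retry}  (select→offer)
            [done]
              offer{data,done} → select{data,done}  (&→⊕)
                [data]
                  offer{more,retry} → select{more,retry}  (&→⊕)
                    [more]
                      X ↦ X
                    [retry]
                      X ↦ X
                [done]
                  send[Int] → recv[Int]
                    X ↦ X
            [more]
              select{done,more,data} → offer{done,more,data}  (select→offer)
                [done]
                  recv[Str] → send[Str]
                    end ↦ end
                [more]
                  send[Int] → recv[Int]
                    end ↦ end
                [data]
                  send[Int] → recv[Int]
                    X ↦ X
            [retry]
              recv[Bool] → send[Bool]
                recv[Int] → send[Int]
                  X ↦ X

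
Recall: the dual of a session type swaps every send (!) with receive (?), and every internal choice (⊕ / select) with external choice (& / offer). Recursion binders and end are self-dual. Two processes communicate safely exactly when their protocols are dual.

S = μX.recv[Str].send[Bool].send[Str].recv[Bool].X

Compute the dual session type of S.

μX ↦ μX  (rec unchanged)
  recv[Str] ↦ send[Str]
    send[Bool] ↦ recv[Bool]
      send[Str] ↦ recv[Str]
        recv[Bool] ↦ send[Bool]
          X ↦ X

μX.send[Str].recv[Bool].recv[Str].send[Bool].X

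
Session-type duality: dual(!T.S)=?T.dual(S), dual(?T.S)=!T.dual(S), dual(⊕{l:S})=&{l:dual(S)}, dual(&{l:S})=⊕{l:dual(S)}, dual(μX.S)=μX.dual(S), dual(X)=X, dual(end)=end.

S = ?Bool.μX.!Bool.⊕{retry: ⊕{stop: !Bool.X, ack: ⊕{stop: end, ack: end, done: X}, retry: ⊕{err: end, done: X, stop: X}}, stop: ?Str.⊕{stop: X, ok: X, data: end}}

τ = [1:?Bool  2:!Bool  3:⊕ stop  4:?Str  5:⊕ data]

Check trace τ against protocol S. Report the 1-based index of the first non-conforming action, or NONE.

NONE

[1] ?Bool  ok  now at μX.…
[2] !Bool  ok  now at ⊕{retry: ⊕{stop: !Bool.μX.…, ack: ⊕{stop: end, ack: end, done: μX.…}, retry: ⊕{err: end, done: μX.…, stop: μX.…}}, stop: ?Str.⊕{stop: μX.…, ok: μX.…, data: end}}
[3] ⊕ stop  ok  now at ?Str.⊕{stop: μX.…, ok: μX.…, data: end}
[4] ?Str  ok  now at ⊕{stop: μX.…, ok: μX.…, data: end}
[5] ⊕ data  ok  now at end
τ conforms to S (length 5)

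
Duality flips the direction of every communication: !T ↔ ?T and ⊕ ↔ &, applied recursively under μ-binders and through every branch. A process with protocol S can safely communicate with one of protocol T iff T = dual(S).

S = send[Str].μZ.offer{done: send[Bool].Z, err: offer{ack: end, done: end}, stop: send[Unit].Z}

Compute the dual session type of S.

recv[Str].μZ.select{done: recv[Bool].Z, err: select{ack: end, done: end}, stop: recv[Unit].Z}

send[Str] = recv[Str]
  μZ = μZ  (binder kept)
    offer{done,err,stop} = select{done,err,stop}  (&→⊕)
      case done:
        send[Bool] = recv[Bool]
          Z self-dual
      case err:
        offer{ack,done} = select{ack,done}  (&→⊕)
          case ack:
            end self-dual
          case done:
            end self-dual
      case stop:
        send[Unit] = recv[Unit]
          Z self-dual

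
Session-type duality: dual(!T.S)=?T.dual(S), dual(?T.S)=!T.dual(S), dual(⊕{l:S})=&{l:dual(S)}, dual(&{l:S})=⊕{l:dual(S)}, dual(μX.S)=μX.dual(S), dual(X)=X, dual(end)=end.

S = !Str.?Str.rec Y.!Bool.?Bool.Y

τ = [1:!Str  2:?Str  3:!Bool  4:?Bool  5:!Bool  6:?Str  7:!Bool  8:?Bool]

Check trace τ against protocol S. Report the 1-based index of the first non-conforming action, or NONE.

step 1: !Str  ok  state: ?Str.rec Y.…
step 2: ?Str  ok  state: rec Y.…
step 3: !Bool  ok  state: ?Bool.rec Y.…
step 4: ?Bool  ok  state: rec Y.…
step 5: !Bool  ok  state: ?Bool.rec Y.…
step 6: got ?Str, protocol expects ?Bool  ✗

6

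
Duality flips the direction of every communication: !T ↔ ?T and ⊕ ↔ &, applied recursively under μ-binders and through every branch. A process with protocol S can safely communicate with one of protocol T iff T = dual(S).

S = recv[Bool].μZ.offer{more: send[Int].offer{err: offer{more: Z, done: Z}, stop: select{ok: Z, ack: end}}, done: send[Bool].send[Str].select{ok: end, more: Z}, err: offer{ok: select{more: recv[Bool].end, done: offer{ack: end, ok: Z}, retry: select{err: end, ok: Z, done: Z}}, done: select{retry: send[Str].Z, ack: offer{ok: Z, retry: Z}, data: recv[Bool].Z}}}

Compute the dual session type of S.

send[Bool].μZ.select{more: recv[Int].select{err: select{more: Z, done: Z}, stop: offer{ok: Z, ack: end}}, done: recv[Bool].recv[Str].offer{ok: end, more: Z}, err: select{ok: offer{more: send[Bool].end, done: select{ack: end, ok: Z}, retry: offer{err: end, ok: Z, done: Z}}, done: offer{retry: recv[Str].Z, ack: select{ok: Z, retry: Z}, data: send[Bool].Z}}}

recv[Bool] → send[Bool]
  μZ → μZ  (rec unchanged)
    offer{more,done,err} → select{more,done,err}  (&→⊕)
      • more:
        send[Int] → recv[Int]
          offer{err,stop} → select{err,stop}  (&→⊕)
            • err:
              offer{more,done} → select{more,done}  (&→⊕)
                • more:
                  dual(Z) = Z
                • done:
                  dual(Z) = Z
            • stop:
              select{ok,ack} → offer{ok,ack}  (internal→external)
                • ok:
                  dual(Z) = Z
                • ack:
                  dual(end) = end
      • done:
        send[Bool] → recv[Bool]
          send[Str] → recv[Str]
            select{ok,more} → offer{ok,more}  (internal→external)
              • ok:
                dual(end) = end
              • more:
                dual(Z) = Z
      • err:
        offer{ok,done} → select{ok,done}  (&→⊕)
          • ok:
            select{more,done,retry} → offer{more,done,retry}  (internal→external)
              • more:
                recv[Bool] → send[Bool]
                  dual(end) = end
              • done:
                offer{ack,ok} → select{ack,ok}  (&→⊕)
                  • ack:
                    dual(end) = end
                  • ok:
                    dual(Z) = Z
              • retry:
                select{err,ok,done} → offer{err,ok,done}  (internal→external)
                  • err:
                    dual(end) = end
                  • ok:
                    dual(Z) = Z
                  • done:
                    dual(Z) = Z
          • done:
            select{retry,ack,data} → offer{retry,ack,data}  (internal→external)
              • retry:
                send[Str] → recv[Str]
                  dual(Z) = Z
              • ack:
                offer{ok,retry} → select{ok,retry}  (&→⊕)
                  • ok:
                    dual(Z) = Z
                  • retry:
                    dual(Z) = Z
              • data:
                recv[Bool] → send[Bool]
                  dual(Z) = Z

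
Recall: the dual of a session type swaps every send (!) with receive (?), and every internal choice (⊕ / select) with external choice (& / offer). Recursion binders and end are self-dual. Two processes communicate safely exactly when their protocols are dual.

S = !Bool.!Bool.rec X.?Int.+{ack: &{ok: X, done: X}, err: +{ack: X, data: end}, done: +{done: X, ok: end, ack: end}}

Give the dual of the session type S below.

!Bool ↦ ?Bool
  !Bool ↦ ?Bool
    rec X ↦ rec X  (μ self-dual)
      ?Int ↦ !Int
        +{ack,err,done} ↦ &{ack,err,done}  (⊕→&)
          case ack:
            &{ok,done} ↦ +{ok,done}  (external→internal)
              case ok:
                dual(X) = X
              case done:
                dual(X) = X
          case err:
            +{ack,data} ↦ &{ack,data}  (⊕→&)
              case ack:
                dual(X) = X
              case data:
                dual(end) = end
          case done:
            +{done,ok,ack} ↦ &{done,ok,ack}  (⊕→&)
              case done:
                dual(X) = X
              case ok:
                dual(end) = end
              case ack:
                dual(end) = end

?Bool.?Bool.rec X.!Int.&{ack: +{ok: X, done: X}, err: &{ack: X, data: end}, done: &{done: X, ok: end, ack: end}}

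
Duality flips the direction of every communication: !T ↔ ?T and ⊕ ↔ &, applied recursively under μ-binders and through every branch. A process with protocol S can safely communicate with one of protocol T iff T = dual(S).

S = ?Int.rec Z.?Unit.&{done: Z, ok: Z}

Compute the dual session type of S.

!Int.rec Z.!Unit.+{done: Z, ok: Z}

?Int ↦ !Int
  rec Z ↦ rec Z  (rec unchanged)
    ?Unit ↦ !Unit
      &{done,ok} ↦ +{done,ok}  (&→⊕)
        • done:
          Z ↦ Z
        • ok:
          Z ↦ Z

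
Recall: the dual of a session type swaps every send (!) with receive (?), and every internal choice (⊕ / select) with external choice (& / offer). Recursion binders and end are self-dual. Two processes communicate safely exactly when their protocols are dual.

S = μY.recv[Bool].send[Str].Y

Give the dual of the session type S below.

μY ↦ μY  (binder kept)
  recv[Bool] ↦ send[Bool]
    send[Str] ↦ recv[Str]
      Y self-dual

μY.send[Bool].recv[Str].Y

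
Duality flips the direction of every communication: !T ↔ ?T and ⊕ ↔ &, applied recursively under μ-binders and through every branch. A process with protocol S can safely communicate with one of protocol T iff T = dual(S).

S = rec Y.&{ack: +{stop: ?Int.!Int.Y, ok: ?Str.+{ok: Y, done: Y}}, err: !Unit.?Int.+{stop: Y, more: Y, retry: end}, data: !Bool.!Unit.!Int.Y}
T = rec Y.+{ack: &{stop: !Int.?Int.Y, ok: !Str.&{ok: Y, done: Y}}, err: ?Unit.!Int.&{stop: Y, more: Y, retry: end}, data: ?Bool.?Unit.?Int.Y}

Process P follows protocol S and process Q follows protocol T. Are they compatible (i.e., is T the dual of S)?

YES

rec Y ‖ rec Y  ok (rec unchanged)
  &{ack,err,data} ‖ +{ack,err,data}  ok same labels
    [ack]
      +{stop,ok} ‖ &{stop,ok}  ok same labels
        [stop]
          ?Int ‖ !Int  ok
            !Int ‖ ?Int  ok
              Y ‖ Y  ok
        [ok]
          ?Str ‖ !Str  ok
            +{ok,done} ‖ &{ok,done}  ok same labels
              [ok]
                Y ‖ Y  ok
              [done]
                Y ‖ Y  ok
    [err]
      !Unit ‖ ?Unit  ok
        ?Int ‖ !Int  ok
          +{stop,more,retry} ‖ &{stop,more,retry}  ok same labels
            [stop]
              Y ‖ Y  ok
            [more]
              Y ‖ Y  ok
            [retry]
              end ‖ end  ok
    [data]
      !Bool ‖ ?Bool  ok
        !Unit ‖ ?Unit  ok
          !Int ‖ ?Int  ok
            Y ‖ Y  ok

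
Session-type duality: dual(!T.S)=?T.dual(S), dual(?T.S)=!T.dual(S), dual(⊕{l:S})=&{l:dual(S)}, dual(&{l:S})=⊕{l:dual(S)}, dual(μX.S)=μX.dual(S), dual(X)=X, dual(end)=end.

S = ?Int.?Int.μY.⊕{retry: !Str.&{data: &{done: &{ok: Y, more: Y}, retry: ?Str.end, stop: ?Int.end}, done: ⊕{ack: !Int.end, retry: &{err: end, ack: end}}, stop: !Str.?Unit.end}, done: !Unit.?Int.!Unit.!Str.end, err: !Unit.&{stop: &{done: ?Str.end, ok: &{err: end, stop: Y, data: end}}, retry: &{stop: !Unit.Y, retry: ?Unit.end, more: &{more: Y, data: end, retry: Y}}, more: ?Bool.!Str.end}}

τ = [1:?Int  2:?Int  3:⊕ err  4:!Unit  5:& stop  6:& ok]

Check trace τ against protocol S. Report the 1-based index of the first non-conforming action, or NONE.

NONE

@1 ?Int  ✓  now at ?Int.μY.…
@2 ?Int  ✓  now at μY.…
@3 ⊕ err  ✓  now at !Unit.&{stop: &{done: ?Str.end, ok: &{err: end, stop: μY.…, data: end}}, retry: &{stop: !Unit.μY.…, retry: ?Unit.end, more: &{more: μY.…, data: end, retry: μY.…}}, more: ?Bool.!Str.end}
@4 !Unit  ✓  now at &{stop: &{done: ?Str.end, ok: &{err: end, stop: μY.…, data: end}}, retry: &{stop: !Unit.μY.…, retry: ?Unit.end, more: &{more: μY.…, data: end, retry: μY.…}}, more: ?Bool.!Str.end}
@5 & stop  ✓  now at &{done: ?Str.end, ok: &{err: end, stop: μY.…, data: end}}
@6 & ok  ✓  now at &{err: end, stop: μY.…, data: end}
trace exhausted — no violation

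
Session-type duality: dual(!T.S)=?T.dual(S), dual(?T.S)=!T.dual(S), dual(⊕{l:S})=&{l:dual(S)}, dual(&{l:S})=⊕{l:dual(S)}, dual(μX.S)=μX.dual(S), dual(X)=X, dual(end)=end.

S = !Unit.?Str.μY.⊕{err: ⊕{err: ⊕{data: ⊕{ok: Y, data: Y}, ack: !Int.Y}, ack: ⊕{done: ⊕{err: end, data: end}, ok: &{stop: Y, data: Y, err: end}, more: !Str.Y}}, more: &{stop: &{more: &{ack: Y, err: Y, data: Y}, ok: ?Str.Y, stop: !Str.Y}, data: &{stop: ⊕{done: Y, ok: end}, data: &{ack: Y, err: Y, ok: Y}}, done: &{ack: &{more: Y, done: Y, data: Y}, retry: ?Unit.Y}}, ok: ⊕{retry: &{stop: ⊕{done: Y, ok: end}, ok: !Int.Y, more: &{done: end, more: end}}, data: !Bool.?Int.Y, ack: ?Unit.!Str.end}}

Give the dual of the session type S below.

?Unit.!Str.μY.&{err: &{err: &{data: &{ok: Y, data: Y}, ack: ?Int.Y}, ack: &{done: &{err: end, data: end}, ok: ⊕{stop: Y, data: Y, err: end}, more: ?Str.Y}}, more: ⊕{stop: ⊕{more: ⊕{ack: Y, err: Y, data: Y}, ok: !Str.Y, stop: ?Str.Y}, data: ⊕{stop: &{done: Y, ok: end}, data: ⊕{ack: Y, err: Y, ok: Y}}, done: ⊕{ack: ⊕{more: Y, done: Y, data: Y}, retry: !Unit.Y}}, ok: &{retry: ⊕{stop: &{done: Y, ok: end}, ok: ?Int.Y, more: ⊕{done: end, more: end}}, data: ?Bool.!Int.Y, ack: !Unit.?Str.end}}

!Unit → ?Unit
  ?Str → !Str
    μY → μY  (rec unchanged)
      ⊕{err,more,ok} → &{err,more,ok}  (internal→external)
        • err:
          ⊕{err,ack} → &{err,ack}  (internal→external)
            • err:
              ⊕{data,ack} → &{data,ack}  (internal→external)
                • data:
                  ⊕{ok,data} → &{ok,data}  (internal→external)
                    • ok:
                      dual(Y) = Y
                    • data:
                      dual(Y) = Y
                • ack:
                  !Int → ?Int
                    dual(Y) = Y
            • ack:
              ⊕{done,ok,more} → &{done,ok,more}  (internal→external)
                • done:
                  ⊕{err,data} → &{err,data}  (internal→external)
                    • err:
                      dual(end) = end
                    • data:
                      dual(end) = end
                • ok:
                  &{stop,data,err} → ⊕{stop,data,err}  (offer→select)
                    • stop:
                      dual(Y) = Y
                    • data:
                      dual(Y) = Y
                    • err:
                      dual(end) = end
                • more:
                  !Str → ?Str
                    dual(Y) = Y
        • more:
          &{stop,data,done} → ⊕{stop,data,done}  (offer→select)
            • stop:
              &{more,ok,stop} → ⊕{more,ok,stop}  (offer→select)
                • more:
                  &{ack,err,data} → ⊕{ack,err,data}  (offer→select)
                    • ack:
                      dual(Y) = Y
                    • err:
                      dual(Y) = Y
                    • data:
                      dual(Y) = Y
                • ok:
                  ?Str → !Str
                    dual(Y) = Y
                • stop:
                  !Str → ?Str
                    dual(Y) = Y
            • data:
              &{stop,data} → ⊕{stop,data}  (offer→select)
                • stop:
                  ⊕{done,ok} → &{done,ok}  (internal→external)
                    • done:
                      dual(Y) = Y
                    • ok:
                      dual(end) = end
                • data:
                  &{ack,err,ok} → ⊕{ack,err,ok}  (offer→select)
                    • ack:
                      dual(Y) = Y
                    • err:
                      dual(Y) = Y
                    • ok:
                      dual(Y) = Y
            • done:
              &{ack,retry} → ⊕{ack,retry}  (offer→select)
                • ack:
                  &{more,done,data} → ⊕{more,done,data}  (offer→select)
                    • more:
                      dual(Y) = Y
                    • done:
                      dual(Y) = Y
                    • data:
                      dual(Y) = Y
                • retry:
                  ?Unit → !Unit
                    dual(Y) = Y
        • ok:
          ⊕{retry,data,ack} → &{retry,data,ack}  (internal→external)
            • retry:
              &{stop,ok,more} → ⊕{stop,ok,more}  (offer→select)
                • stop:
                  ⊕{done,ok} → &{done,ok}  (internal→external)
                    • done:
                      dual(Y) = Y
                    • ok:
                      dual(end) = end
                • ok:
                  !Int → ?Int
                    dual(Y) = Y
                • more:
                  &{done,more} → ⊕{done,more}  (offer→select)
                    • done:
                      dual(end) = end
                    • more:
                      dual(end) = end
            • data:
              !Bool → ?Bool
                ?Int → !Int
                  dual(Y) = Y
            • ack:
              ?Unit → !Unit
                !Str → ?Str
                  dual(end) = end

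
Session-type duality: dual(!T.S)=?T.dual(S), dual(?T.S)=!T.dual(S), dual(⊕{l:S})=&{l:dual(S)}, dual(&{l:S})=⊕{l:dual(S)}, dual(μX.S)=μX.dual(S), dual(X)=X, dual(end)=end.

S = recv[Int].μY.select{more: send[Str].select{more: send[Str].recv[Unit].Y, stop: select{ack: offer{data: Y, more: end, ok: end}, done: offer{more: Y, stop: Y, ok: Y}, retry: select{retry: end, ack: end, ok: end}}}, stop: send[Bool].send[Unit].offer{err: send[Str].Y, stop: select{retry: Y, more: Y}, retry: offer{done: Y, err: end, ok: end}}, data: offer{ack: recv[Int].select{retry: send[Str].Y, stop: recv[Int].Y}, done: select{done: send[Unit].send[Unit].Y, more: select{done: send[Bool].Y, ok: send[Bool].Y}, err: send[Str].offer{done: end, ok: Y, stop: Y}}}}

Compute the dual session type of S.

send[Int].μY.offer{more: recv[Str].offer{more: recv[Str].send[Unit].Y, stop: offer{ack: select{data: Y, more: end, ok: end}, done: select{more: Y, stop: Y, ok: Y}, retry: offer{retry: end, ack: end, ok: end}}}, stop: recv[Bool].recv[Unit].select{err: recv[Str].Y, stop: offer{retry: Y, more: Y}, retry: select{done: Y, err: end, ok: end}}, data: select{ack: send[Int].offer{retry: recv[Str].Y, stop: send[Int].Y}, done: offer{done: recv[Unit].recv[Unit].Y, more: offer{done: recv[Bool].Y, ok: recv[Bool].Y}, err: recv[Str].select{done: end, ok: Y, stop: Y}}}}

recv[Int] → send[Int]
  μY → μY  (rec unchanged)
    select{more,stop,data} → offer{more,stop,data}  (⊕→&)
      case more:
        send[Str] → recv[Str]
          select{more,stop} → offer{more,stop}  (⊕→&)
            case more:
              send[Str] → recv[Str]
                recv[Unit] → send[Unit]
                  dual(Y) = Y
            case stop:
              select{ack,done,retry} → offer{ack,done,retry}  (⊕→&)
                case ack:
                  offer{data,more,ok} → select{data,more,ok}  (&→⊕)
                    case data:
                      dual(Y) = Y
                    case more:
                      dual(end) = end
                    case ok:
                      dual(end) = end
                case done:
                  offer{more,stop,ok} → select{more,stop,ok}  (&→⊕)
                    case more:
                      dual(Y) = Y
                    case stop:
                      dual(Y) = Y
                    case ok:
                      dual(Y) = Y
                case retry:
                  select{retry,ack,ok} → offer{retry,ack,ok}  (⊕→&)
                    case retry:
                      dual(end) = end
                    case ack:
                      dual(end) = end
                    case ok:
                      dual(end) = end
      case stop:
        send[Bool] → recv[Bool]
          send[Unit] → recv[Unit]
            offer{err,stop,retry} → select{err,stop,retry}  (&→⊕)
              case err:
                send[Str] → recv[Str]
                  dual(Y) = Y
              case stop:
                select{retry,more} → offer{retry,more}  (⊕→&)
                  case retry:
                    dual(Y) = Y
                  case more:
                    dual(Y) = Y
              case retry:
                offer{done,err,ok} → select{done,err,ok}  (&→⊕)
                  case done:
                    dual(Y) = Y
                  case err:
                    dual(end) = end
                  case ok:
                    dual(end) = end
      case data:
        offer{ack,done} → select{ack,done}  (&→⊕)
          case ack:
            recv[Int] → send[Int]
              select{retry,stop} → offer{retry,stop}  (⊕→&)
                case retry:
                  send[Str] → recv[Str]
                    dual(Y) = Y
                case stop:
                  recv[Int] → send[Int]
                    dual(Y) = Y
          case done:
            select{done,more,err} → offer{done,more,err}  (⊕→&)
              case done:
                send[Unit] → recv[Unit]
                  send[Unit] → recv[Unit]
                    dual(Y) = Y
              case more:
                select{done,ok} → offer{done,ok}  (⊕→&)
                  case done:
                    send[Bool] → recv[Bool]
                      dual(Y) = Y
                  case ok:
                    send[Bool] → recv[Bool]
                      dual(Y) = Y
              case err:
                send[Str] → recv[Str]
                  offer{done,ok,stop} → select{done,ok,stop}  (&→⊕)
                    case done:
                      dual(end) = end
                    case ok:
                      dual(Y) = Y
                    case stop:
                      dual(Y) = Y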